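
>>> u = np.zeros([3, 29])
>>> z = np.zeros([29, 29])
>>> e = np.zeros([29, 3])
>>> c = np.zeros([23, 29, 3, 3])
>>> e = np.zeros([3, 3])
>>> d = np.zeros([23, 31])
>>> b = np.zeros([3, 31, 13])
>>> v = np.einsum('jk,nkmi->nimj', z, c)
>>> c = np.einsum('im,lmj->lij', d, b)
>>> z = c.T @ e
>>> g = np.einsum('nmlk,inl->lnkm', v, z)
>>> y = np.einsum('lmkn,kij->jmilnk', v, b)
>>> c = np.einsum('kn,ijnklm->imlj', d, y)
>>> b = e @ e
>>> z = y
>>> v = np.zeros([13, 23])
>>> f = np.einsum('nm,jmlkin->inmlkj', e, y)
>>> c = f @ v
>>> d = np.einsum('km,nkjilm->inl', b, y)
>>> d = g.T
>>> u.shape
(3, 29)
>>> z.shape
(13, 3, 31, 23, 29, 3)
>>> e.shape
(3, 3)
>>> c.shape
(29, 3, 3, 31, 23, 23)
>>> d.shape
(3, 29, 23, 3)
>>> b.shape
(3, 3)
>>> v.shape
(13, 23)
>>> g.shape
(3, 23, 29, 3)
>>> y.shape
(13, 3, 31, 23, 29, 3)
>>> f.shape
(29, 3, 3, 31, 23, 13)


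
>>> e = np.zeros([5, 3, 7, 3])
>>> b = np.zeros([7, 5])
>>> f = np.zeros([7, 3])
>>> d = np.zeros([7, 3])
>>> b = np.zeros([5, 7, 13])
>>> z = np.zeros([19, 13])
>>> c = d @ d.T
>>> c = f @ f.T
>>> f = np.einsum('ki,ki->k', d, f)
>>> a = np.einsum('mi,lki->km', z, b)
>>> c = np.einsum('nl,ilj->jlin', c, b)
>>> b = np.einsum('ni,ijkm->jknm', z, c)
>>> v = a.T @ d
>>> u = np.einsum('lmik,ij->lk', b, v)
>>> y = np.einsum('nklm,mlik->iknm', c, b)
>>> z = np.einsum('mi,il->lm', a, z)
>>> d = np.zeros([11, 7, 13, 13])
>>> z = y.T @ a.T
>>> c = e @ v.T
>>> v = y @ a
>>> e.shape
(5, 3, 7, 3)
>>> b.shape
(7, 5, 19, 7)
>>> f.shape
(7,)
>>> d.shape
(11, 7, 13, 13)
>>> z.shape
(7, 13, 7, 7)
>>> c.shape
(5, 3, 7, 19)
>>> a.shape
(7, 19)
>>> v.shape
(19, 7, 13, 19)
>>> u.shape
(7, 7)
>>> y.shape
(19, 7, 13, 7)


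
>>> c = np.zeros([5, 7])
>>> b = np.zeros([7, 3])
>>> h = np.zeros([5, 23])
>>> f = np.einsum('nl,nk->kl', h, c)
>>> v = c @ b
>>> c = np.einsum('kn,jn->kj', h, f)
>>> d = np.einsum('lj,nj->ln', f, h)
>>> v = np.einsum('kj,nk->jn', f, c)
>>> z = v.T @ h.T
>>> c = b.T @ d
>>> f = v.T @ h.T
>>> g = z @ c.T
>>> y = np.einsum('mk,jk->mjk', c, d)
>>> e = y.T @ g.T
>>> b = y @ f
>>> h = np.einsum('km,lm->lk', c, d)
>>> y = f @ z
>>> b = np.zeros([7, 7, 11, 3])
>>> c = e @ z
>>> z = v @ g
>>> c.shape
(5, 7, 5)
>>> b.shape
(7, 7, 11, 3)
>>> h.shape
(7, 3)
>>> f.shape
(5, 5)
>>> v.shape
(23, 5)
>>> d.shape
(7, 5)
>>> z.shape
(23, 3)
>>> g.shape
(5, 3)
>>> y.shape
(5, 5)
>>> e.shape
(5, 7, 5)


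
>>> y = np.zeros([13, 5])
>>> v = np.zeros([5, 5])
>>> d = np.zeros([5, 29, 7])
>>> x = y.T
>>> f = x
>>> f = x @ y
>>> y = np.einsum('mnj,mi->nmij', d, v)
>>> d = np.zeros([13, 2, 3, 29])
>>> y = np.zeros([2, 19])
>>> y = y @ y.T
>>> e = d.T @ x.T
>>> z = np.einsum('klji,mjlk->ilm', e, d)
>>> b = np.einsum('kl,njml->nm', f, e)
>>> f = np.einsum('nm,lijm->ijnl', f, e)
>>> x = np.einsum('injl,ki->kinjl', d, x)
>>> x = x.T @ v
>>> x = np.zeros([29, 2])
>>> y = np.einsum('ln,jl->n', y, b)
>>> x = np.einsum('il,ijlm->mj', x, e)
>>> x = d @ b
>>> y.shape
(2,)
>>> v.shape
(5, 5)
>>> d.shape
(13, 2, 3, 29)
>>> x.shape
(13, 2, 3, 2)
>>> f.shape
(3, 2, 5, 29)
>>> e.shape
(29, 3, 2, 5)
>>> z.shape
(5, 3, 13)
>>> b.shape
(29, 2)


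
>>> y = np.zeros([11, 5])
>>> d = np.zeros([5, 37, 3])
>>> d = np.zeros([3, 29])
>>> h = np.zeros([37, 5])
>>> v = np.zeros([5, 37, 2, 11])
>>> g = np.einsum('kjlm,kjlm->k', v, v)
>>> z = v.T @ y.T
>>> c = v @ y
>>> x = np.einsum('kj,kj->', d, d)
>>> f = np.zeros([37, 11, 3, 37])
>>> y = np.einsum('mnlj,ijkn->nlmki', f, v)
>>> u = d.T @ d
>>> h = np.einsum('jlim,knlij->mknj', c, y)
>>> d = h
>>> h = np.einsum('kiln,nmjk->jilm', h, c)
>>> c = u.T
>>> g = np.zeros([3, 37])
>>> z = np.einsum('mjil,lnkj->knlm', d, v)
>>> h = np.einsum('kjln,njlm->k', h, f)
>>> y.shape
(11, 3, 37, 2, 5)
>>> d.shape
(5, 11, 3, 5)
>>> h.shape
(2,)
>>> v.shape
(5, 37, 2, 11)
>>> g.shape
(3, 37)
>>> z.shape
(2, 37, 5, 5)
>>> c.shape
(29, 29)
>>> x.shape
()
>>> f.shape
(37, 11, 3, 37)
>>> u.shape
(29, 29)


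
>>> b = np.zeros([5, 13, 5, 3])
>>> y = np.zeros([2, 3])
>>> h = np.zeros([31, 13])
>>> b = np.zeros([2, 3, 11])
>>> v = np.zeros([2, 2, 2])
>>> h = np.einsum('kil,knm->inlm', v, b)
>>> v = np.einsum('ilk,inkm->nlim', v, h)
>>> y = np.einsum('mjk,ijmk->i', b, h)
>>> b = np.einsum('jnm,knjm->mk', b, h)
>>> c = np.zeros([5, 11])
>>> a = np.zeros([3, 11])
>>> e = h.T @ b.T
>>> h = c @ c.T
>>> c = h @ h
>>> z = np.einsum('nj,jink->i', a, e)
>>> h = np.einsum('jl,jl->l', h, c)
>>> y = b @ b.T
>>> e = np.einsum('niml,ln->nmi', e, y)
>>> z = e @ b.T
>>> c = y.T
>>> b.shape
(11, 2)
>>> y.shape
(11, 11)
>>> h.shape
(5,)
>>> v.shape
(3, 2, 2, 11)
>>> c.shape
(11, 11)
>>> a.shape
(3, 11)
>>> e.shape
(11, 3, 2)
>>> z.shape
(11, 3, 11)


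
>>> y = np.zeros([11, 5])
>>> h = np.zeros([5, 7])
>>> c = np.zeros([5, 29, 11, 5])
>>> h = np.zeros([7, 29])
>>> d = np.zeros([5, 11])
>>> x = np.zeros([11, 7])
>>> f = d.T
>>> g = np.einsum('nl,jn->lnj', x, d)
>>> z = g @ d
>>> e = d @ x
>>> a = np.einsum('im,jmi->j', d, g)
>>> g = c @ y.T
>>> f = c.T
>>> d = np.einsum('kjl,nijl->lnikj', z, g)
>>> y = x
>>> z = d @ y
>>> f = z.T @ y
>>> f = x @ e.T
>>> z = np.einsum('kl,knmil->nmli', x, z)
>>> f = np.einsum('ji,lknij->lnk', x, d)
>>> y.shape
(11, 7)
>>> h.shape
(7, 29)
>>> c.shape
(5, 29, 11, 5)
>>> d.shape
(11, 5, 29, 7, 11)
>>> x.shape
(11, 7)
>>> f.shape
(11, 29, 5)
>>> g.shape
(5, 29, 11, 11)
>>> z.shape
(5, 29, 7, 7)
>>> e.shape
(5, 7)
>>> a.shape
(7,)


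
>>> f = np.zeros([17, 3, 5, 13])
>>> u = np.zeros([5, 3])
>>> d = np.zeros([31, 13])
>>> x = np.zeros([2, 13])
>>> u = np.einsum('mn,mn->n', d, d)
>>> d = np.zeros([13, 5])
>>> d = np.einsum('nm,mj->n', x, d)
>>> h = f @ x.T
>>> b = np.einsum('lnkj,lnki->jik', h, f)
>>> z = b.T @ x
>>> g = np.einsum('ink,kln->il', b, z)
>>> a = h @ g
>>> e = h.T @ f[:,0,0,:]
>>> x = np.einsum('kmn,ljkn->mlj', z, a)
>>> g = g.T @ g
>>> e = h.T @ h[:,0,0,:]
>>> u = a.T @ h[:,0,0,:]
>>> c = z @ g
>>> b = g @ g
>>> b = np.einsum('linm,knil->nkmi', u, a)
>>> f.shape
(17, 3, 5, 13)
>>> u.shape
(13, 5, 3, 2)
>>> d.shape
(2,)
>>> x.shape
(13, 17, 3)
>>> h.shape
(17, 3, 5, 2)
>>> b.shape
(3, 17, 2, 5)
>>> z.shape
(5, 13, 13)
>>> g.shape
(13, 13)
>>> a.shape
(17, 3, 5, 13)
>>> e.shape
(2, 5, 3, 2)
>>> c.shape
(5, 13, 13)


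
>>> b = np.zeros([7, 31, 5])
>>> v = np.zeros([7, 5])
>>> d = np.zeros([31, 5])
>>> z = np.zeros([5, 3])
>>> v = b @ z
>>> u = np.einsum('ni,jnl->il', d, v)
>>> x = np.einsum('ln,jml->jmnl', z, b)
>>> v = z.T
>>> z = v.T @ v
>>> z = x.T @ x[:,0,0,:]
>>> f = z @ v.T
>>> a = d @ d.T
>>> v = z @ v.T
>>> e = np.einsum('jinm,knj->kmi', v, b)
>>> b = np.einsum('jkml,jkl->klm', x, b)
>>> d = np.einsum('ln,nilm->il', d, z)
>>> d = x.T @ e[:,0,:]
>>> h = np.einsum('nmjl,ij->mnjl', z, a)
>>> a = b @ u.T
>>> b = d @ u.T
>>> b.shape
(5, 3, 31, 5)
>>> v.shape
(5, 3, 31, 3)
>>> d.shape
(5, 3, 31, 3)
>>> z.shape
(5, 3, 31, 5)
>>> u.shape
(5, 3)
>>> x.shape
(7, 31, 3, 5)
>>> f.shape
(5, 3, 31, 3)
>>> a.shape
(31, 5, 5)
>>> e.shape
(7, 3, 3)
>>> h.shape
(3, 5, 31, 5)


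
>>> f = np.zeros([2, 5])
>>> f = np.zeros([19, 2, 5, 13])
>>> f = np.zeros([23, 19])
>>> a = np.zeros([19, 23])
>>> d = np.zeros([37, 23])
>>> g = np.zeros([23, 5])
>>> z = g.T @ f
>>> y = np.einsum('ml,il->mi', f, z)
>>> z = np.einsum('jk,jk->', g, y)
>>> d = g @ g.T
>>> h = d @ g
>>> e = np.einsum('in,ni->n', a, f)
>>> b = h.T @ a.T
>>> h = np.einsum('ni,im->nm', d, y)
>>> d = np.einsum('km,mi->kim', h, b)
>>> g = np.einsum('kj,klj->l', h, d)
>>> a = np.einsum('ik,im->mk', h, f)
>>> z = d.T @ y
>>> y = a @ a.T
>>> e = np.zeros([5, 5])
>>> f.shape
(23, 19)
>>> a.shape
(19, 5)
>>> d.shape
(23, 19, 5)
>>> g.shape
(19,)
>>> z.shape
(5, 19, 5)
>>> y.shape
(19, 19)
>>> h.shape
(23, 5)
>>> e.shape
(5, 5)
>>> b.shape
(5, 19)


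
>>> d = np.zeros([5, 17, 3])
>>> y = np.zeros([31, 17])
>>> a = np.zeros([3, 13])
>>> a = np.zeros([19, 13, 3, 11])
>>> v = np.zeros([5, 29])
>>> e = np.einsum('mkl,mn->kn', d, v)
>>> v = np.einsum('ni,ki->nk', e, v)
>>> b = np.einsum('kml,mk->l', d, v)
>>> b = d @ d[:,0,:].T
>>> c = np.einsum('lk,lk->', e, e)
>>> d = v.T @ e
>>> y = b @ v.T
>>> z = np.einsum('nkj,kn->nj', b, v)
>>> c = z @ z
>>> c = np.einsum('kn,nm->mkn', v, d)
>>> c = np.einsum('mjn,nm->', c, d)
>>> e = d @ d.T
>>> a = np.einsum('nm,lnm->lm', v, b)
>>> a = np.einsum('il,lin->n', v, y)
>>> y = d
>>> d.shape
(5, 29)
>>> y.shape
(5, 29)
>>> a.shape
(17,)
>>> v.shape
(17, 5)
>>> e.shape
(5, 5)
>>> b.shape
(5, 17, 5)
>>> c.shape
()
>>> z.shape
(5, 5)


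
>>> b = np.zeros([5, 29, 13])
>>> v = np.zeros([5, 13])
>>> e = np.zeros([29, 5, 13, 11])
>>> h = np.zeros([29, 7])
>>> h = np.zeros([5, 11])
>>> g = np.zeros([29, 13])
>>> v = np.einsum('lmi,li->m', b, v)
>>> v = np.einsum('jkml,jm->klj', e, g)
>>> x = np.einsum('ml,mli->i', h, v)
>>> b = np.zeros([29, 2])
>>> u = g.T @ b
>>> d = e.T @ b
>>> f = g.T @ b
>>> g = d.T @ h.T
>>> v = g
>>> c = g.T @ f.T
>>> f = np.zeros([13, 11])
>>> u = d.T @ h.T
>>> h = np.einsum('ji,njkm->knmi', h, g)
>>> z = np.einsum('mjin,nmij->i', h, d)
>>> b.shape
(29, 2)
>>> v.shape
(2, 5, 13, 5)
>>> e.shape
(29, 5, 13, 11)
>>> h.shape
(13, 2, 5, 11)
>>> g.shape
(2, 5, 13, 5)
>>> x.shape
(29,)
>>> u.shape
(2, 5, 13, 5)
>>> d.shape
(11, 13, 5, 2)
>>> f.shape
(13, 11)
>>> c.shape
(5, 13, 5, 13)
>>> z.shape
(5,)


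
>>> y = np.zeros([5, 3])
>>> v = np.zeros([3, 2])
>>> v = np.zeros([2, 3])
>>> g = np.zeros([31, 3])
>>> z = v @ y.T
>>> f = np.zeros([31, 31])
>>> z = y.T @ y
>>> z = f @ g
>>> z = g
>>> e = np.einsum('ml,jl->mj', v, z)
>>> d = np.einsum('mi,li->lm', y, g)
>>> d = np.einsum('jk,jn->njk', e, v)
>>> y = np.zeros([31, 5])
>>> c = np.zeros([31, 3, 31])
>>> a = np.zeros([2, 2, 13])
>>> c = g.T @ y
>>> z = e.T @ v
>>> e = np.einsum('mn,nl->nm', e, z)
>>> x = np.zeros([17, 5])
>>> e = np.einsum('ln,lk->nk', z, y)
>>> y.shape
(31, 5)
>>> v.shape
(2, 3)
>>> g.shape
(31, 3)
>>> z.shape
(31, 3)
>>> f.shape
(31, 31)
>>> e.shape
(3, 5)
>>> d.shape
(3, 2, 31)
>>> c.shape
(3, 5)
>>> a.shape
(2, 2, 13)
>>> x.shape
(17, 5)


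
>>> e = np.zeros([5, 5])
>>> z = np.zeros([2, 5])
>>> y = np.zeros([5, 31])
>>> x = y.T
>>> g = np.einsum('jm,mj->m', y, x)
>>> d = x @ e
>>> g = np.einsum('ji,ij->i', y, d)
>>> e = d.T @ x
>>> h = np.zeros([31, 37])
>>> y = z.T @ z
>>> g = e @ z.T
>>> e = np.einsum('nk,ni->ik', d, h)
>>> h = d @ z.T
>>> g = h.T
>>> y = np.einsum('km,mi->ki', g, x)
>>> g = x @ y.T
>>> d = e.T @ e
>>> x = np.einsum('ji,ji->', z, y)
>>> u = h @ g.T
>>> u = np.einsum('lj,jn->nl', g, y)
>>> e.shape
(37, 5)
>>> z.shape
(2, 5)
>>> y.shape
(2, 5)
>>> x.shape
()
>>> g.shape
(31, 2)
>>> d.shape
(5, 5)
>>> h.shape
(31, 2)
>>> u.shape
(5, 31)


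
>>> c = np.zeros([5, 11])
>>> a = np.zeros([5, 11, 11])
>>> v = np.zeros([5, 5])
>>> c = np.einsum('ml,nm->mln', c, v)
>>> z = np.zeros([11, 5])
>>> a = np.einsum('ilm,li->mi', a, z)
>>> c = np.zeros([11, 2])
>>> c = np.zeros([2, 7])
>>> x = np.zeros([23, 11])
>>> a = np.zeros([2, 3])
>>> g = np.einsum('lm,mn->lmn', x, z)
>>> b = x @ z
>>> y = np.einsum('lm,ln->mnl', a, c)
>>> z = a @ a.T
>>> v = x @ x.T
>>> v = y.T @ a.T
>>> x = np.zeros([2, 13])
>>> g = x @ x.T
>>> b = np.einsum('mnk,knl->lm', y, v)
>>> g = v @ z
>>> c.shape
(2, 7)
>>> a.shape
(2, 3)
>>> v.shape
(2, 7, 2)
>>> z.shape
(2, 2)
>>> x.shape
(2, 13)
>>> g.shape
(2, 7, 2)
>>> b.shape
(2, 3)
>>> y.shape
(3, 7, 2)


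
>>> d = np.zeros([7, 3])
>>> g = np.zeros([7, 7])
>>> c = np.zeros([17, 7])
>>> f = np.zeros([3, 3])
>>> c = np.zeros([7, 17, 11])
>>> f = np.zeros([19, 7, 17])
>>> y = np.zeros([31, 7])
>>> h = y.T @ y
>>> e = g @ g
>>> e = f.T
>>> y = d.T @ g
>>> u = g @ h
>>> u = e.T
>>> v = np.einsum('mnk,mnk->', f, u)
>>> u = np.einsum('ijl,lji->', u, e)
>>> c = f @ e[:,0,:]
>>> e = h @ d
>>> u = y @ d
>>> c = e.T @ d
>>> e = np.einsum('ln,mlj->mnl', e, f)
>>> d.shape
(7, 3)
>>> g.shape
(7, 7)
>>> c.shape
(3, 3)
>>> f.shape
(19, 7, 17)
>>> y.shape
(3, 7)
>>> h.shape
(7, 7)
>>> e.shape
(19, 3, 7)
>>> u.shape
(3, 3)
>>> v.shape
()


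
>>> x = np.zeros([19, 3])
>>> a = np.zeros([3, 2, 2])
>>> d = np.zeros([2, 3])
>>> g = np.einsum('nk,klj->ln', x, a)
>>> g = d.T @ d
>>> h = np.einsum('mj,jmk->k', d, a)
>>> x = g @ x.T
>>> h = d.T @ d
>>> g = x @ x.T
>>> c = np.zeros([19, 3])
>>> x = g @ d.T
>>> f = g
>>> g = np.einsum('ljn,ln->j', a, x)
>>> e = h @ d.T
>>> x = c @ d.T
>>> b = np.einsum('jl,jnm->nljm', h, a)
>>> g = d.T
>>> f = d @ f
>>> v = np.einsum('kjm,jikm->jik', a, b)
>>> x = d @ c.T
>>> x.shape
(2, 19)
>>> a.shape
(3, 2, 2)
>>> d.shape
(2, 3)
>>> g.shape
(3, 2)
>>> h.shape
(3, 3)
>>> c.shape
(19, 3)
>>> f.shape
(2, 3)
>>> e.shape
(3, 2)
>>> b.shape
(2, 3, 3, 2)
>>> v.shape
(2, 3, 3)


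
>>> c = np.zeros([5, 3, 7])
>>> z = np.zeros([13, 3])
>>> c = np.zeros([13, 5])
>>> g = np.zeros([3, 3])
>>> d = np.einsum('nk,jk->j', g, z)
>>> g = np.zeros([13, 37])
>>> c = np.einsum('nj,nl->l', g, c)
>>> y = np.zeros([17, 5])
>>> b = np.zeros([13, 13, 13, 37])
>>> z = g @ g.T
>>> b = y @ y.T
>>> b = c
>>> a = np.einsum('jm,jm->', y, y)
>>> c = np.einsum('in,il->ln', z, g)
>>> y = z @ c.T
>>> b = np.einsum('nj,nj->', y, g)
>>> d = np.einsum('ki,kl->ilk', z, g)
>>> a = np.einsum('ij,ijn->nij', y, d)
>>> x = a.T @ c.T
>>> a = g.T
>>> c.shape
(37, 13)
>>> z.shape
(13, 13)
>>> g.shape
(13, 37)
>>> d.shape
(13, 37, 13)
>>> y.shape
(13, 37)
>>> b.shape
()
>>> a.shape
(37, 13)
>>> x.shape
(37, 13, 37)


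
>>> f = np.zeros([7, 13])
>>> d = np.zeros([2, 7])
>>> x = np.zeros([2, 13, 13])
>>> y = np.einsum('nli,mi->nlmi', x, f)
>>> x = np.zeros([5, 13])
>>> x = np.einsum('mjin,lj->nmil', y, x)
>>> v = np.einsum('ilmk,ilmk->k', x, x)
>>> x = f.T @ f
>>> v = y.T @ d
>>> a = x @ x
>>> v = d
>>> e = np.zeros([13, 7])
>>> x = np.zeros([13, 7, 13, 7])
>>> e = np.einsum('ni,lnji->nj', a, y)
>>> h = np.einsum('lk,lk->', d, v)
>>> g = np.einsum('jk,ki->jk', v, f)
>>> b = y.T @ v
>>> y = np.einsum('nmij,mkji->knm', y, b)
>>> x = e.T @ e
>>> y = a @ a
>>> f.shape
(7, 13)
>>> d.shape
(2, 7)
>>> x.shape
(7, 7)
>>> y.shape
(13, 13)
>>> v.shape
(2, 7)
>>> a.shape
(13, 13)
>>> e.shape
(13, 7)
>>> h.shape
()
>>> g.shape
(2, 7)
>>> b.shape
(13, 7, 13, 7)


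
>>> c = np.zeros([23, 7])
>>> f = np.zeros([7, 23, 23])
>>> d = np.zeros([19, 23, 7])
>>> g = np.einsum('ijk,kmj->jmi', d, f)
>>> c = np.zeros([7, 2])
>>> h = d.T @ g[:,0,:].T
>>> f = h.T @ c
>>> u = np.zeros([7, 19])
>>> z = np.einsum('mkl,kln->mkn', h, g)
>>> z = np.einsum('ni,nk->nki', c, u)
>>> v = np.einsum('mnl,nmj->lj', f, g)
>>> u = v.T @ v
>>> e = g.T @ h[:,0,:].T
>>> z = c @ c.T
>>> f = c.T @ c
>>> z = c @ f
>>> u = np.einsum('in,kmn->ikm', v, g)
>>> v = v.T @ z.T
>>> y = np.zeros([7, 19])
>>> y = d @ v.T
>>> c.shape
(7, 2)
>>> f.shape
(2, 2)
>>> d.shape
(19, 23, 7)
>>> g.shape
(23, 23, 19)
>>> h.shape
(7, 23, 23)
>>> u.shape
(2, 23, 23)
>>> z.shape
(7, 2)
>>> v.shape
(19, 7)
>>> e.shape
(19, 23, 7)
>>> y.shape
(19, 23, 19)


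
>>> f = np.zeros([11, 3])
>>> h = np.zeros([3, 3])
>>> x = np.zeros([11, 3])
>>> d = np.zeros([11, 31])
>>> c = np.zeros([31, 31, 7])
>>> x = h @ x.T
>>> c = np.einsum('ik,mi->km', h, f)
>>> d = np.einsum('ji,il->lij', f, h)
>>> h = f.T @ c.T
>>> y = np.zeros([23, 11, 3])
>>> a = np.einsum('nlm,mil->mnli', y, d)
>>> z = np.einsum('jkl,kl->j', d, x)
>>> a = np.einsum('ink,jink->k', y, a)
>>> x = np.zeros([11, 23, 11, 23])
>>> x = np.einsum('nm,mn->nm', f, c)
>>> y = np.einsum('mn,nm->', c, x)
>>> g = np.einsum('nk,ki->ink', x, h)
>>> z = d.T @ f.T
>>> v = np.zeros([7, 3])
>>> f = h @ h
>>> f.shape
(3, 3)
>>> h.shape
(3, 3)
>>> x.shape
(11, 3)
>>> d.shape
(3, 3, 11)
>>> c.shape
(3, 11)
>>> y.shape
()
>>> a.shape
(3,)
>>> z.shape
(11, 3, 11)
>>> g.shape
(3, 11, 3)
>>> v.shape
(7, 3)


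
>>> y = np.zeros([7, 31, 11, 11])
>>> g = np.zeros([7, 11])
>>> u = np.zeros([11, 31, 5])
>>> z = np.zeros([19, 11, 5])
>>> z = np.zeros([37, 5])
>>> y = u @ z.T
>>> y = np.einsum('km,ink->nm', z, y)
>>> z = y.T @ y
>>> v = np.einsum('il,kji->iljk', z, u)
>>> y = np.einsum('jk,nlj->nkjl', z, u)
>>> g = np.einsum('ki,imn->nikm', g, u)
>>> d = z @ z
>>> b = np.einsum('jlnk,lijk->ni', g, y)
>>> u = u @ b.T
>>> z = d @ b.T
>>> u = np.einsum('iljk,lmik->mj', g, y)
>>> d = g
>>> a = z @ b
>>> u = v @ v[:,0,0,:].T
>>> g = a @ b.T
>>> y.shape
(11, 5, 5, 31)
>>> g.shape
(5, 7)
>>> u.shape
(5, 5, 31, 5)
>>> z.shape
(5, 7)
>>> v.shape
(5, 5, 31, 11)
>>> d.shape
(5, 11, 7, 31)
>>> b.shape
(7, 5)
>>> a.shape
(5, 5)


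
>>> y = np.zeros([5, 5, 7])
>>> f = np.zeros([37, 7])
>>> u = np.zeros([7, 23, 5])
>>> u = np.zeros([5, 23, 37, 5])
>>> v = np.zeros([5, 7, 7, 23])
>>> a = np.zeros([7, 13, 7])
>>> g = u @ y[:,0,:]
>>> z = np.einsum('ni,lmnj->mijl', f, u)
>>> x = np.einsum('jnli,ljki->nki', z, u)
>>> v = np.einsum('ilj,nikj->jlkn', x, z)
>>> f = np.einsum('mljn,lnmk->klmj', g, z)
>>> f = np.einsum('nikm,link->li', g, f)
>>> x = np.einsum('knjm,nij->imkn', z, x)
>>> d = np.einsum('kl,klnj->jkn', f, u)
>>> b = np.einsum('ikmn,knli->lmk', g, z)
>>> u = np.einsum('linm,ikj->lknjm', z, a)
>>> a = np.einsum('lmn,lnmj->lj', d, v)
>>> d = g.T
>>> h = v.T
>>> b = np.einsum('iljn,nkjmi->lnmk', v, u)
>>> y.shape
(5, 5, 7)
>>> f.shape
(5, 23)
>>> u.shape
(23, 13, 5, 7, 5)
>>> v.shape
(5, 37, 5, 23)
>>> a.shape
(5, 23)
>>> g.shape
(5, 23, 37, 7)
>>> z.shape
(23, 7, 5, 5)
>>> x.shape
(37, 5, 23, 7)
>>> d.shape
(7, 37, 23, 5)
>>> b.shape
(37, 23, 7, 13)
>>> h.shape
(23, 5, 37, 5)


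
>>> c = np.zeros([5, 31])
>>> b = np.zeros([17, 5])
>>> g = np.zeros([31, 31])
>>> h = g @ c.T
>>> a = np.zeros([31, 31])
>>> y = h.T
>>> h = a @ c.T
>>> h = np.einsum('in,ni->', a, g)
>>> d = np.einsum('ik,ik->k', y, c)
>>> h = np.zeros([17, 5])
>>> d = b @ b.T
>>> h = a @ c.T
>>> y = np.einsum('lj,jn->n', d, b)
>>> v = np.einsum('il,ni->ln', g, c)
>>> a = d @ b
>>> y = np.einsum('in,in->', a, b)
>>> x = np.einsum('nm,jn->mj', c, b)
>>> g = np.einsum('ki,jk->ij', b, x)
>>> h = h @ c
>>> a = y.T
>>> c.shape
(5, 31)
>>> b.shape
(17, 5)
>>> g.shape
(5, 31)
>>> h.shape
(31, 31)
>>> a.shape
()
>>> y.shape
()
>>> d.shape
(17, 17)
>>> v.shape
(31, 5)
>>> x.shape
(31, 17)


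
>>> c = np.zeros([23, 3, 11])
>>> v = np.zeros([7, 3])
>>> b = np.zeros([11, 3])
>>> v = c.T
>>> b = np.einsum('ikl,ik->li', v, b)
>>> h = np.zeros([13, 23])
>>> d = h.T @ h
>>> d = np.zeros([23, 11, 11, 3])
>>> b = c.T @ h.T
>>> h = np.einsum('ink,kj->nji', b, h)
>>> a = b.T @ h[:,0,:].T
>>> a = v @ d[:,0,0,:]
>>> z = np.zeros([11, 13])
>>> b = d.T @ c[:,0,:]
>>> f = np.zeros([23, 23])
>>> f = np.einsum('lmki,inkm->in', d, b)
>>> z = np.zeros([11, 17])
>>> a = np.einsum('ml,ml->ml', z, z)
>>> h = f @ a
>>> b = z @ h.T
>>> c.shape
(23, 3, 11)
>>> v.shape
(11, 3, 23)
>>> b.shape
(11, 3)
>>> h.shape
(3, 17)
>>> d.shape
(23, 11, 11, 3)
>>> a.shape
(11, 17)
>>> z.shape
(11, 17)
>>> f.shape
(3, 11)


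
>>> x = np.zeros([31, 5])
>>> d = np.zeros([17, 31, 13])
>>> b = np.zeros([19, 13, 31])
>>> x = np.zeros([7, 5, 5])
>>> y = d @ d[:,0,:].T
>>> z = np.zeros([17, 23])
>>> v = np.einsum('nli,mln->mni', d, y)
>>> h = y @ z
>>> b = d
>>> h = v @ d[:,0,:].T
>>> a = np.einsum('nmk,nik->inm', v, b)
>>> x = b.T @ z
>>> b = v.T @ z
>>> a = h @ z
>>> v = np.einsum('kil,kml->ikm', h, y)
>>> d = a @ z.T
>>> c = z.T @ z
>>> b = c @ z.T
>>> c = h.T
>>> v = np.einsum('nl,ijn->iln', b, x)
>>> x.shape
(13, 31, 23)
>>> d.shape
(17, 17, 17)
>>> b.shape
(23, 17)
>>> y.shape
(17, 31, 17)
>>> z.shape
(17, 23)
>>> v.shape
(13, 17, 23)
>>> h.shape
(17, 17, 17)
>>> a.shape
(17, 17, 23)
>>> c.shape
(17, 17, 17)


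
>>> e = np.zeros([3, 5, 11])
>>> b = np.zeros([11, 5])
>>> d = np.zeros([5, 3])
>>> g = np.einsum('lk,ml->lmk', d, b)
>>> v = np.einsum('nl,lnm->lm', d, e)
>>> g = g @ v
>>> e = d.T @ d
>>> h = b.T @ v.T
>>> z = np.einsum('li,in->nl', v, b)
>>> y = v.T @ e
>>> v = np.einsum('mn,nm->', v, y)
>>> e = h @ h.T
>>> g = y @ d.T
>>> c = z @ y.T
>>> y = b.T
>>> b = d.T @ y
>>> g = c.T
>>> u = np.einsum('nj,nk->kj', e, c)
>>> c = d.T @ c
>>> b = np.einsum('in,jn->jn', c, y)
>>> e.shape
(5, 5)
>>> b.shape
(5, 11)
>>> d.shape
(5, 3)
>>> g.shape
(11, 5)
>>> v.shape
()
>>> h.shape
(5, 3)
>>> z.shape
(5, 3)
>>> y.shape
(5, 11)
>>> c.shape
(3, 11)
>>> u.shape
(11, 5)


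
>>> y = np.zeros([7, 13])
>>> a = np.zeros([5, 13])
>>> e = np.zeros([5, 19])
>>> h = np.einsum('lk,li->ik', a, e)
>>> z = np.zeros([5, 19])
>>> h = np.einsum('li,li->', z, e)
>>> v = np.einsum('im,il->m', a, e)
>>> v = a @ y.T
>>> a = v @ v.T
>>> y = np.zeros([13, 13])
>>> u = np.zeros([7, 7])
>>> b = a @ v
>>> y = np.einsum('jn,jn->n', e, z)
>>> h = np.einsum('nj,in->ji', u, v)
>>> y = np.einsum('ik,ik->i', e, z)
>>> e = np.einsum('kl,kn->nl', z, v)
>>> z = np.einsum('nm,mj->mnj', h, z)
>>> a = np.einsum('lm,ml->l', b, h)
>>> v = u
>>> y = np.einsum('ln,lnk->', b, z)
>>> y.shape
()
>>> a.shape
(5,)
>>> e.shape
(7, 19)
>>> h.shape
(7, 5)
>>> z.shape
(5, 7, 19)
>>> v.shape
(7, 7)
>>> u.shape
(7, 7)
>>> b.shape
(5, 7)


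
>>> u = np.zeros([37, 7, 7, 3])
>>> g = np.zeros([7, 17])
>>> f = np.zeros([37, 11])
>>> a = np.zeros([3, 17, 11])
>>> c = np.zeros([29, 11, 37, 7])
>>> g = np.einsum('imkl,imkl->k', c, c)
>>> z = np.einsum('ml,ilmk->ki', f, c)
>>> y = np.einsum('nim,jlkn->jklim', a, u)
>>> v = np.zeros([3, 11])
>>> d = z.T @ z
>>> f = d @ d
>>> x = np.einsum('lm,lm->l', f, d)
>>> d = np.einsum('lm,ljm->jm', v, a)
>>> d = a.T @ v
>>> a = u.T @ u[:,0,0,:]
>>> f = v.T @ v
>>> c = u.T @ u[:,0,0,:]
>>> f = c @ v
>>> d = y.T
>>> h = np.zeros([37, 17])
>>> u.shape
(37, 7, 7, 3)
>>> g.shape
(37,)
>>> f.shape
(3, 7, 7, 11)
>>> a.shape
(3, 7, 7, 3)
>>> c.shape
(3, 7, 7, 3)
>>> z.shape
(7, 29)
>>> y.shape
(37, 7, 7, 17, 11)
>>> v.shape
(3, 11)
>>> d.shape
(11, 17, 7, 7, 37)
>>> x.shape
(29,)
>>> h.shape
(37, 17)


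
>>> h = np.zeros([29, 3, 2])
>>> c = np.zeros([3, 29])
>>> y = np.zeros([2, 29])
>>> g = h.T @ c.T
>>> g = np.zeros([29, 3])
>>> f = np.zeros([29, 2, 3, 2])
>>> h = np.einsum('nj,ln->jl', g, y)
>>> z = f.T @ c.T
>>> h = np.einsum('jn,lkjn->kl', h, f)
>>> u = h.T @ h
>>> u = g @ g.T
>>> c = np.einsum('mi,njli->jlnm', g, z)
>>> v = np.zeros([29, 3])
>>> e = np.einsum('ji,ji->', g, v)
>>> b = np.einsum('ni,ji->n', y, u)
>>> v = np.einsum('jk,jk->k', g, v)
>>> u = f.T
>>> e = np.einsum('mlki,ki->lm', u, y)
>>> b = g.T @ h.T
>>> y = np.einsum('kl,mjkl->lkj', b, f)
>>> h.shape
(2, 29)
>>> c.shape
(3, 2, 2, 29)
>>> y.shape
(2, 3, 2)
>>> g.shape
(29, 3)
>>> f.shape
(29, 2, 3, 2)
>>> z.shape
(2, 3, 2, 3)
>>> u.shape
(2, 3, 2, 29)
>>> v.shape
(3,)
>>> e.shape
(3, 2)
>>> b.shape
(3, 2)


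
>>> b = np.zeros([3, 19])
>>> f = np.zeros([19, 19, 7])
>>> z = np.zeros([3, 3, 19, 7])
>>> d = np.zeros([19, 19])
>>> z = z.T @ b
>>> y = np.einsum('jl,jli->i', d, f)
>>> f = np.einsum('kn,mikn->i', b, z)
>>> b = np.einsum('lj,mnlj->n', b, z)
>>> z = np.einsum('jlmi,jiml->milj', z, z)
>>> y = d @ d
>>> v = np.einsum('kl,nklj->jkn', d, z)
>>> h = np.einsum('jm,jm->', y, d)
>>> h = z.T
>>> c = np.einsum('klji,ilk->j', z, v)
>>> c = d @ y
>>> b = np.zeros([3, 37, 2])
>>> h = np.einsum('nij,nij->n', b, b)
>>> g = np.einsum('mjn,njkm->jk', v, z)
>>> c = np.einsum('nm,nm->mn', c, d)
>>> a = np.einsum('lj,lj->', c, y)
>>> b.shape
(3, 37, 2)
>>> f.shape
(19,)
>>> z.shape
(3, 19, 19, 7)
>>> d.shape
(19, 19)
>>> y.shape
(19, 19)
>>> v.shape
(7, 19, 3)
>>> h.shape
(3,)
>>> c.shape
(19, 19)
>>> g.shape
(19, 19)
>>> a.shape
()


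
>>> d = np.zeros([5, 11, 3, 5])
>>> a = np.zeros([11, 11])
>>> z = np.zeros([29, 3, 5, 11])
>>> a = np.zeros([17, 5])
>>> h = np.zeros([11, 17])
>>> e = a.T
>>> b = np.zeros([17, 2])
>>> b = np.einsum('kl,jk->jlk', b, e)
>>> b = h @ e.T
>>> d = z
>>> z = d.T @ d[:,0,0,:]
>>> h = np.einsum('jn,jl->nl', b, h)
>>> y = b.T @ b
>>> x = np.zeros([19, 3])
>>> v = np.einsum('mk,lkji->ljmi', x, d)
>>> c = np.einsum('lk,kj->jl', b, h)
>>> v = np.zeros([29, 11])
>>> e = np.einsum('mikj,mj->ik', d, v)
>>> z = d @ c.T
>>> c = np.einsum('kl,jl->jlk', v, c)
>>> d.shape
(29, 3, 5, 11)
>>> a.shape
(17, 5)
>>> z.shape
(29, 3, 5, 17)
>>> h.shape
(5, 17)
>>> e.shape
(3, 5)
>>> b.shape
(11, 5)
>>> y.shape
(5, 5)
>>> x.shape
(19, 3)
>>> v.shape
(29, 11)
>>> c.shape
(17, 11, 29)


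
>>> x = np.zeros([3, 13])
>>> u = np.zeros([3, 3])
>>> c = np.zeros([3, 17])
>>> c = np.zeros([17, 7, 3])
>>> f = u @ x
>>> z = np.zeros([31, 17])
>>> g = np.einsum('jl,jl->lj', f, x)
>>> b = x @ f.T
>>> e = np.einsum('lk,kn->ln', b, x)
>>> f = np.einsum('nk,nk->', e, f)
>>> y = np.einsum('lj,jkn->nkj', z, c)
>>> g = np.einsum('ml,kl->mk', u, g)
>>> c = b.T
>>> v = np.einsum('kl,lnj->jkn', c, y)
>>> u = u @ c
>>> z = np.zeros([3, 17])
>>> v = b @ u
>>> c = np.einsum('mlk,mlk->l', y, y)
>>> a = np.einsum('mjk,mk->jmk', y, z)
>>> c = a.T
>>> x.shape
(3, 13)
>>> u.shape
(3, 3)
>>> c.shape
(17, 3, 7)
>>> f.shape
()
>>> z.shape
(3, 17)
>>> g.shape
(3, 13)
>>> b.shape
(3, 3)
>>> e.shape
(3, 13)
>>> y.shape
(3, 7, 17)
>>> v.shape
(3, 3)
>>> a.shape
(7, 3, 17)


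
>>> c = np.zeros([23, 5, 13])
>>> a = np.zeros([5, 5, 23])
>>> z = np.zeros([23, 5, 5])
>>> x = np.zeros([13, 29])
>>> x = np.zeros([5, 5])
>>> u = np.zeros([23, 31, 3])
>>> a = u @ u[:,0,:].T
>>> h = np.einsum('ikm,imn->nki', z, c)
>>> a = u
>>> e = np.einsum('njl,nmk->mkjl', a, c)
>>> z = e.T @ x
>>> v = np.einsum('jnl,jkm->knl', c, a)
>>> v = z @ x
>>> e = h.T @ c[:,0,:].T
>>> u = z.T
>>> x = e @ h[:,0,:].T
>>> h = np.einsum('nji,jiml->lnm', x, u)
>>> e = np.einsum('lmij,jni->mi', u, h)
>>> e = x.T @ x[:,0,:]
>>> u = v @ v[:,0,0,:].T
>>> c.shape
(23, 5, 13)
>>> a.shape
(23, 31, 3)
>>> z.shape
(3, 31, 13, 5)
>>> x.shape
(23, 5, 13)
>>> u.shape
(3, 31, 13, 3)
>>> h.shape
(3, 23, 31)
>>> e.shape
(13, 5, 13)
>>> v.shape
(3, 31, 13, 5)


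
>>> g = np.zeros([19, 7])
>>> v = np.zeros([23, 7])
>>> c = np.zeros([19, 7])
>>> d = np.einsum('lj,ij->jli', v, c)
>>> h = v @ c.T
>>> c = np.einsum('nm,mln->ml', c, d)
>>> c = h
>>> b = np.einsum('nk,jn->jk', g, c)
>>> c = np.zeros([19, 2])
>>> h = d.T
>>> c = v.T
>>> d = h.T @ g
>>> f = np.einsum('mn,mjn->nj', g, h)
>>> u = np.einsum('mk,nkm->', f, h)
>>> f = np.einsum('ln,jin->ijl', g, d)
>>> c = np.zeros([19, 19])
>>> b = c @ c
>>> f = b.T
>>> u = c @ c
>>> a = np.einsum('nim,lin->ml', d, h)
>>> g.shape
(19, 7)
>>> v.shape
(23, 7)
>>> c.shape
(19, 19)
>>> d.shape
(7, 23, 7)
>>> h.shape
(19, 23, 7)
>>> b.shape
(19, 19)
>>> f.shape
(19, 19)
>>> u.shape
(19, 19)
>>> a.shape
(7, 19)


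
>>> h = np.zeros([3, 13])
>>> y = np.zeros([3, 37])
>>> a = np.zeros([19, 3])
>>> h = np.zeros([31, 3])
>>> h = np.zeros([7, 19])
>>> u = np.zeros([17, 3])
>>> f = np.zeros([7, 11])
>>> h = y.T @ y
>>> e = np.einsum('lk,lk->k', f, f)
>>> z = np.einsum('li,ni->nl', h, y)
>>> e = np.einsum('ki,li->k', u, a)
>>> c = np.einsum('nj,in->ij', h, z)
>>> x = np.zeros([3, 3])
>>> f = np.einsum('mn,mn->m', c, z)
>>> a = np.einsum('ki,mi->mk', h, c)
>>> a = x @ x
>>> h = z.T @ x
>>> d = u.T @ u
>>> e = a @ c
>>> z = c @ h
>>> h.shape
(37, 3)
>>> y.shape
(3, 37)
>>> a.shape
(3, 3)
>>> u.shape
(17, 3)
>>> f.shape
(3,)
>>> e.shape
(3, 37)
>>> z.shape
(3, 3)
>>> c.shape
(3, 37)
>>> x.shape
(3, 3)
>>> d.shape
(3, 3)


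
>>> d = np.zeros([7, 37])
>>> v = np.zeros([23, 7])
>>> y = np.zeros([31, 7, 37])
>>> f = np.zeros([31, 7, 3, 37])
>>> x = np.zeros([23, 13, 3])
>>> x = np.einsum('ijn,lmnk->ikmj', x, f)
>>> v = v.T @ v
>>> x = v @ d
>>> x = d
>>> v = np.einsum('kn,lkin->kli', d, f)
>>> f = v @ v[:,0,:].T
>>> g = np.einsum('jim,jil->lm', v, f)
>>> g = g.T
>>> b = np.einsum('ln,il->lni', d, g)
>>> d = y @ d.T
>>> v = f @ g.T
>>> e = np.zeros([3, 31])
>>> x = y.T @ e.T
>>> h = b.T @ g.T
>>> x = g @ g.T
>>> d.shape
(31, 7, 7)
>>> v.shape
(7, 31, 3)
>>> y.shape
(31, 7, 37)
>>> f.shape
(7, 31, 7)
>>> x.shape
(3, 3)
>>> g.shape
(3, 7)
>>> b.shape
(7, 37, 3)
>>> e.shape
(3, 31)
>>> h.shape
(3, 37, 3)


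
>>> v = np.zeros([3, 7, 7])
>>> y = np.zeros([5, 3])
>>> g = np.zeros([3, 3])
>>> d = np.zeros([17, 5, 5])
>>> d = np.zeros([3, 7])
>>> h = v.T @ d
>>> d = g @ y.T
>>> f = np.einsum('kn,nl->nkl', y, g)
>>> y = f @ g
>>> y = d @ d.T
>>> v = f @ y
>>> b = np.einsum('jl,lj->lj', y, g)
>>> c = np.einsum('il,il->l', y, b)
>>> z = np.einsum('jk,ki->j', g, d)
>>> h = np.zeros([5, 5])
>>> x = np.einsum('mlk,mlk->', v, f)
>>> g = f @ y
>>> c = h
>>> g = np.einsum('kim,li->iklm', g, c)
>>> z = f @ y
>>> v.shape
(3, 5, 3)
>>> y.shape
(3, 3)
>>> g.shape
(5, 3, 5, 3)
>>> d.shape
(3, 5)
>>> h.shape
(5, 5)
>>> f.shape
(3, 5, 3)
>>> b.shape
(3, 3)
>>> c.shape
(5, 5)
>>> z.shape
(3, 5, 3)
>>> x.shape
()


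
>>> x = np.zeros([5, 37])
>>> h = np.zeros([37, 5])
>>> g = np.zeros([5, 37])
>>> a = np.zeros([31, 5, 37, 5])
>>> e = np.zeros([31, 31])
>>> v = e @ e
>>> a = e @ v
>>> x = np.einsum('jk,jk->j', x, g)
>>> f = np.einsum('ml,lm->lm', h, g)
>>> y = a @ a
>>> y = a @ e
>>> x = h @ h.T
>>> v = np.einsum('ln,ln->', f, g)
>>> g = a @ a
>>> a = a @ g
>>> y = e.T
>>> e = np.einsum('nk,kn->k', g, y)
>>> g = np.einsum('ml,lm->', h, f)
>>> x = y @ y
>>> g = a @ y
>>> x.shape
(31, 31)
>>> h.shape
(37, 5)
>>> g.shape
(31, 31)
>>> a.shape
(31, 31)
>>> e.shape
(31,)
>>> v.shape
()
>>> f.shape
(5, 37)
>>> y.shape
(31, 31)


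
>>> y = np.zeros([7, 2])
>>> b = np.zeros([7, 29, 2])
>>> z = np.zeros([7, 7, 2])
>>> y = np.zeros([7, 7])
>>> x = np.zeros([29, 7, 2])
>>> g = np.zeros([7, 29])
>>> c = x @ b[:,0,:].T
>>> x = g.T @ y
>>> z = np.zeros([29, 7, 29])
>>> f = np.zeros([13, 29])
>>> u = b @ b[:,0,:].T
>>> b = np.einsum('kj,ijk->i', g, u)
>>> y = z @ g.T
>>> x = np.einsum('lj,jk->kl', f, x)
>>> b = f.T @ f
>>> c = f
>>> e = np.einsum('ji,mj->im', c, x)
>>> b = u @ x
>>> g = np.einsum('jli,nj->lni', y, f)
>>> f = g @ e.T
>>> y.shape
(29, 7, 7)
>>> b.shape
(7, 29, 13)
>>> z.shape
(29, 7, 29)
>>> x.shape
(7, 13)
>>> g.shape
(7, 13, 7)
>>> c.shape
(13, 29)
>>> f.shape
(7, 13, 29)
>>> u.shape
(7, 29, 7)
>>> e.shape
(29, 7)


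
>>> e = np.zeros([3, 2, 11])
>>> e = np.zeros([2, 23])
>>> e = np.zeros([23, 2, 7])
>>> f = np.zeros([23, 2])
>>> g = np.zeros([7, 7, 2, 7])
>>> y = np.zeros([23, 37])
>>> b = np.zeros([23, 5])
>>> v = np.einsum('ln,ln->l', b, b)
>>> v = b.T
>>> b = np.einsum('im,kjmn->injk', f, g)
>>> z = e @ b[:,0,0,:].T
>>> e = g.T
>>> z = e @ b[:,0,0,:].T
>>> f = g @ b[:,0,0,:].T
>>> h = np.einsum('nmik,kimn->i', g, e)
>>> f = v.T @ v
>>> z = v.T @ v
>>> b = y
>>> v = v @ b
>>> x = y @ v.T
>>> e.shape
(7, 2, 7, 7)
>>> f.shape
(23, 23)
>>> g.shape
(7, 7, 2, 7)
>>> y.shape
(23, 37)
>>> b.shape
(23, 37)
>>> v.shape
(5, 37)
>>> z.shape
(23, 23)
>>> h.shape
(2,)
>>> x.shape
(23, 5)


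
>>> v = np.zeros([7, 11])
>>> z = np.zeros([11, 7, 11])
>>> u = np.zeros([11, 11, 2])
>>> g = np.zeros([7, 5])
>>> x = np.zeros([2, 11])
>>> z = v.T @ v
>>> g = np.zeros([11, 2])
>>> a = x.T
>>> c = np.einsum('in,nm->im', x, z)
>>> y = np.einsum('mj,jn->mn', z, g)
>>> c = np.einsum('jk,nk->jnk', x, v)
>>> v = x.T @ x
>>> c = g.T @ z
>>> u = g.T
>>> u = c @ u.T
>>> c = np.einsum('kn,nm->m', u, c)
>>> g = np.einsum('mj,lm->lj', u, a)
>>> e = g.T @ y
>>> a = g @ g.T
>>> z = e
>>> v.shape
(11, 11)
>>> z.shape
(2, 2)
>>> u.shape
(2, 2)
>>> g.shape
(11, 2)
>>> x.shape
(2, 11)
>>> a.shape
(11, 11)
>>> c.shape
(11,)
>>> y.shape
(11, 2)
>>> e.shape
(2, 2)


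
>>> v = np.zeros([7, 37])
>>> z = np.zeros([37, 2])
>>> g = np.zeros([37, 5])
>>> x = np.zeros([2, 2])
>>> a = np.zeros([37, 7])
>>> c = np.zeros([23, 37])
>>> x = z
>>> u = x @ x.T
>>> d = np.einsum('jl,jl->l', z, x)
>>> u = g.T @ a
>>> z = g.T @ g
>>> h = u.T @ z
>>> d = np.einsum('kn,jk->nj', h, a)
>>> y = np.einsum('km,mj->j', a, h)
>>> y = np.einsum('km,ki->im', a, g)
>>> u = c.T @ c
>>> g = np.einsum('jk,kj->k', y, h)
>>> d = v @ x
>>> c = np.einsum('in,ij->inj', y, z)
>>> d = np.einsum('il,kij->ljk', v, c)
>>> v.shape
(7, 37)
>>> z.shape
(5, 5)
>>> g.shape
(7,)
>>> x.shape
(37, 2)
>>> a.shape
(37, 7)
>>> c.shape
(5, 7, 5)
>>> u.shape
(37, 37)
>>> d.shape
(37, 5, 5)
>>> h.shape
(7, 5)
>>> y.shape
(5, 7)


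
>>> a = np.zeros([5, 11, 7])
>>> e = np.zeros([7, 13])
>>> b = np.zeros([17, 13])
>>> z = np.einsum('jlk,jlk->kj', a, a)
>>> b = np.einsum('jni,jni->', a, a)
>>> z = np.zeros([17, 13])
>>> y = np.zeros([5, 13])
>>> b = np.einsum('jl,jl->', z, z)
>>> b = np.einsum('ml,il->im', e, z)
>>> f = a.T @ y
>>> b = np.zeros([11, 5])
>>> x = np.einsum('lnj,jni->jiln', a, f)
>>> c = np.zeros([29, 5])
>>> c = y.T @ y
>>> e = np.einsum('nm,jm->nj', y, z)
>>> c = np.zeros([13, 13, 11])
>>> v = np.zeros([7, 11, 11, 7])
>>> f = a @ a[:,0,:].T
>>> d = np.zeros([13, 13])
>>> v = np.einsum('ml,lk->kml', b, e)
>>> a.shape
(5, 11, 7)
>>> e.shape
(5, 17)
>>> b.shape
(11, 5)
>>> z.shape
(17, 13)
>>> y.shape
(5, 13)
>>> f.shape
(5, 11, 5)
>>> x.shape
(7, 13, 5, 11)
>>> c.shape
(13, 13, 11)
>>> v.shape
(17, 11, 5)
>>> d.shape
(13, 13)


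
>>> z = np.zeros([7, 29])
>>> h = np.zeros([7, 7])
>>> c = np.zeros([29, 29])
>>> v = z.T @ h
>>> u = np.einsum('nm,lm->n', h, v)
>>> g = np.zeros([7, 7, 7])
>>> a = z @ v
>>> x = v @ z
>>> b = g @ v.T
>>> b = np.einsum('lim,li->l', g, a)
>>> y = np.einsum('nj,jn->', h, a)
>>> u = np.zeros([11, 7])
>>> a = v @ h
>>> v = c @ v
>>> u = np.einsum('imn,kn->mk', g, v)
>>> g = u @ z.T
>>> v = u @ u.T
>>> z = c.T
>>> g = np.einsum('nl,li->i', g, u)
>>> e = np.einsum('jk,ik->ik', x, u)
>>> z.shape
(29, 29)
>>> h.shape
(7, 7)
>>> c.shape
(29, 29)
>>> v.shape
(7, 7)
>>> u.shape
(7, 29)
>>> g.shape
(29,)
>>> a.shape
(29, 7)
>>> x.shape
(29, 29)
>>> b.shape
(7,)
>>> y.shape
()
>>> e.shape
(7, 29)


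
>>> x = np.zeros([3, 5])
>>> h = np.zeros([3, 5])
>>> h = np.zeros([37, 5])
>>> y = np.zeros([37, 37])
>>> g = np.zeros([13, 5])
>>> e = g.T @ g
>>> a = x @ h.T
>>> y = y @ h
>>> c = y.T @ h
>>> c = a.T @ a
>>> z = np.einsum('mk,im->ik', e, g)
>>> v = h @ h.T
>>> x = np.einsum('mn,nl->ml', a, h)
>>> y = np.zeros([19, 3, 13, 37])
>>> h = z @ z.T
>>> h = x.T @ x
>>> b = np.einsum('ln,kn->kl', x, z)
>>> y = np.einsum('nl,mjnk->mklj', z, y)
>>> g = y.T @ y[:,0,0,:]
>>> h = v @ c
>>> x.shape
(3, 5)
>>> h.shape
(37, 37)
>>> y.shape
(19, 37, 5, 3)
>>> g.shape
(3, 5, 37, 3)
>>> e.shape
(5, 5)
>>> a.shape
(3, 37)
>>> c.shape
(37, 37)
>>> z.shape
(13, 5)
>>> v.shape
(37, 37)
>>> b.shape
(13, 3)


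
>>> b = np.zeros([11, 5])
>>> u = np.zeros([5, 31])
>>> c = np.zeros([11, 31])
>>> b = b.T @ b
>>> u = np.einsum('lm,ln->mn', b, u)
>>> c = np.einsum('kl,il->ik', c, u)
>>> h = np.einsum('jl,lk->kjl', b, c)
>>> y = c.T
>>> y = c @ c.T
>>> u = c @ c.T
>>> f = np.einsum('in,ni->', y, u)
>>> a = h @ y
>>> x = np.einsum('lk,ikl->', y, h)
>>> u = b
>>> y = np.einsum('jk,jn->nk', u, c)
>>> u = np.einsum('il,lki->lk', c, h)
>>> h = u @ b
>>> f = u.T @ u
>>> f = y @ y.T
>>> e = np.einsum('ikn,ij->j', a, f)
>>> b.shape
(5, 5)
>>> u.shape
(11, 5)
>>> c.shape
(5, 11)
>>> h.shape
(11, 5)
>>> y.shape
(11, 5)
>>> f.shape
(11, 11)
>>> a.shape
(11, 5, 5)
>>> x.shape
()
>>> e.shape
(11,)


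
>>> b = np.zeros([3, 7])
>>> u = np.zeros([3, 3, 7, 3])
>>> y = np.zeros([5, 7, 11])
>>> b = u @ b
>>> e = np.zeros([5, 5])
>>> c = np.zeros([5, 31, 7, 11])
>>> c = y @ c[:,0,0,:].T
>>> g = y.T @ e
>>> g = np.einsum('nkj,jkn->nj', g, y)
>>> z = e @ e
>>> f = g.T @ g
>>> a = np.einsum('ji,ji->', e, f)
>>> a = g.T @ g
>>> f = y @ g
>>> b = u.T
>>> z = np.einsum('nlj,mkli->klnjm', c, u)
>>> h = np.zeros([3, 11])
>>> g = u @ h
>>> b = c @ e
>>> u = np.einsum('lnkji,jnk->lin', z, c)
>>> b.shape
(5, 7, 5)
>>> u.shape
(3, 3, 7)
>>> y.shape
(5, 7, 11)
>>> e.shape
(5, 5)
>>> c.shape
(5, 7, 5)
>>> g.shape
(3, 3, 7, 11)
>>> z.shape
(3, 7, 5, 5, 3)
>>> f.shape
(5, 7, 5)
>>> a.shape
(5, 5)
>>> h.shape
(3, 11)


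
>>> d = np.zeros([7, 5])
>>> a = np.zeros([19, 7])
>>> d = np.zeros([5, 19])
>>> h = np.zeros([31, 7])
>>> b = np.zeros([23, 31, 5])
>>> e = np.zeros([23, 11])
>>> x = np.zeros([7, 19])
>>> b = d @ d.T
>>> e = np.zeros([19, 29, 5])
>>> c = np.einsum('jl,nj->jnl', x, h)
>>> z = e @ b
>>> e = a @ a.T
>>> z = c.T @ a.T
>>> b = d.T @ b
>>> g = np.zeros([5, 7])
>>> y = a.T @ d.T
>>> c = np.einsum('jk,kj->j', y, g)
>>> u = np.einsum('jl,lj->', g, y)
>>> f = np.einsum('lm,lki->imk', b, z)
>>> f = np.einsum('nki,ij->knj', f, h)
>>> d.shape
(5, 19)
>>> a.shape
(19, 7)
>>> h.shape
(31, 7)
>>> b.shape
(19, 5)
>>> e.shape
(19, 19)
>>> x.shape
(7, 19)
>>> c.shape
(7,)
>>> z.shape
(19, 31, 19)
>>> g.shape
(5, 7)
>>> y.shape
(7, 5)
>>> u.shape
()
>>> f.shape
(5, 19, 7)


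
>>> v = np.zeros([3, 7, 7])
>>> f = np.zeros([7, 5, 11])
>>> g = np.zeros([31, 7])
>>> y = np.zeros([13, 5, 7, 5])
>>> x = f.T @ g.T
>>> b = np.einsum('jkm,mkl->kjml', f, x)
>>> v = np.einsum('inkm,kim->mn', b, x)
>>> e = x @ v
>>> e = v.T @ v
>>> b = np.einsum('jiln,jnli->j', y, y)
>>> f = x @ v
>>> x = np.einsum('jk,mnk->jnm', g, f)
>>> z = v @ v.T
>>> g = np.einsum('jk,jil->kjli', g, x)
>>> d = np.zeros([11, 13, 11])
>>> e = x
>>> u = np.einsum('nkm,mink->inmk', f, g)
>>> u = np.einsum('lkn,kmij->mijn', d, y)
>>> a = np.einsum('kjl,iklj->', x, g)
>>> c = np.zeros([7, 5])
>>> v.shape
(31, 7)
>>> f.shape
(11, 5, 7)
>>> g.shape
(7, 31, 11, 5)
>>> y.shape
(13, 5, 7, 5)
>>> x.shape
(31, 5, 11)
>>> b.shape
(13,)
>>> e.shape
(31, 5, 11)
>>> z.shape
(31, 31)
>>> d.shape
(11, 13, 11)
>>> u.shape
(5, 7, 5, 11)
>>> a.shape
()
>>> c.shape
(7, 5)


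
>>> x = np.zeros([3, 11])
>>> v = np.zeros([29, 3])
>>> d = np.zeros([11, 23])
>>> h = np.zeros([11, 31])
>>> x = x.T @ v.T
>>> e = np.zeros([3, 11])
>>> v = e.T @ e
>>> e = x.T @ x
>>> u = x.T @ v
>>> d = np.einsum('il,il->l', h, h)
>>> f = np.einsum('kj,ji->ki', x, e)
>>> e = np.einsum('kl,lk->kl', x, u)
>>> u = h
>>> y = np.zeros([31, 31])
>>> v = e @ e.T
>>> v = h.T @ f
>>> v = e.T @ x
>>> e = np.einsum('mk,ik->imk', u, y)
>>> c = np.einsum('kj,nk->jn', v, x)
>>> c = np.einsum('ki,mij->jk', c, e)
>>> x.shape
(11, 29)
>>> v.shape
(29, 29)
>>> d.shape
(31,)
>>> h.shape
(11, 31)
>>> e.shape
(31, 11, 31)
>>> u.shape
(11, 31)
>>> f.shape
(11, 29)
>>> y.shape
(31, 31)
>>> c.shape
(31, 29)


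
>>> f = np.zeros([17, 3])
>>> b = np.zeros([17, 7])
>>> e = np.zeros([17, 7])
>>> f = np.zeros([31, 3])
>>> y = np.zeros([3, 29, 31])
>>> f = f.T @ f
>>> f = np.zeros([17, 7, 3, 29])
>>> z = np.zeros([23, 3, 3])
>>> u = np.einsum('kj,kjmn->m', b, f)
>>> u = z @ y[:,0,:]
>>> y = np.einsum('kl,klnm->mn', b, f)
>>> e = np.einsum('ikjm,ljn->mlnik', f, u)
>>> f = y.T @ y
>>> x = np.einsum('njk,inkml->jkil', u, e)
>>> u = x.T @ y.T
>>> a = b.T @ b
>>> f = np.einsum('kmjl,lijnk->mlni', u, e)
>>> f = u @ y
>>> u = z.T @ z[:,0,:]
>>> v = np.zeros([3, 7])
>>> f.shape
(7, 29, 31, 3)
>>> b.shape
(17, 7)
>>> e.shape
(29, 23, 31, 17, 7)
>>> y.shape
(29, 3)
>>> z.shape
(23, 3, 3)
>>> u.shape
(3, 3, 3)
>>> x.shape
(3, 31, 29, 7)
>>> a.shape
(7, 7)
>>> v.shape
(3, 7)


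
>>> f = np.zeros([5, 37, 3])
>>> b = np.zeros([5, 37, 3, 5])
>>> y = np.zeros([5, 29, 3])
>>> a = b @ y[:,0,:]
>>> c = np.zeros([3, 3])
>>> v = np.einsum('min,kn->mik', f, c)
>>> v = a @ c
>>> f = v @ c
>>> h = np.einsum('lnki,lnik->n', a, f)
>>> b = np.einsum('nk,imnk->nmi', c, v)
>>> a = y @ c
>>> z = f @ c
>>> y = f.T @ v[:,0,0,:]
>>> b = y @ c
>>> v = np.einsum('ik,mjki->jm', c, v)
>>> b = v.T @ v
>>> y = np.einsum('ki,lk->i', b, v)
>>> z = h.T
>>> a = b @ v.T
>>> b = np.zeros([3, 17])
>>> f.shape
(5, 37, 3, 3)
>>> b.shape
(3, 17)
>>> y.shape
(5,)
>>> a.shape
(5, 37)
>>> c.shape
(3, 3)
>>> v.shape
(37, 5)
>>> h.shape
(37,)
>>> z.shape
(37,)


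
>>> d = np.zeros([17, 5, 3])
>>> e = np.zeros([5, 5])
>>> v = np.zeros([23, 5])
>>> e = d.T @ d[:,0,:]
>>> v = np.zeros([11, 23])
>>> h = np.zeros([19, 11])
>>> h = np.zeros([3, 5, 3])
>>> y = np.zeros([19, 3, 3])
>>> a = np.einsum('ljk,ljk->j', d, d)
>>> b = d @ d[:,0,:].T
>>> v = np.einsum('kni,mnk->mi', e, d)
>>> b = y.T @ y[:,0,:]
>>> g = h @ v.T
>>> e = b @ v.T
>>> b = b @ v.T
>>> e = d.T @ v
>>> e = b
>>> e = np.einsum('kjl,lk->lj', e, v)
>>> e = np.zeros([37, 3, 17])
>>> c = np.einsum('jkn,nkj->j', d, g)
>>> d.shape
(17, 5, 3)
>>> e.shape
(37, 3, 17)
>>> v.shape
(17, 3)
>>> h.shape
(3, 5, 3)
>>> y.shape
(19, 3, 3)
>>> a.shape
(5,)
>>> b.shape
(3, 3, 17)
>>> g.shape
(3, 5, 17)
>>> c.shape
(17,)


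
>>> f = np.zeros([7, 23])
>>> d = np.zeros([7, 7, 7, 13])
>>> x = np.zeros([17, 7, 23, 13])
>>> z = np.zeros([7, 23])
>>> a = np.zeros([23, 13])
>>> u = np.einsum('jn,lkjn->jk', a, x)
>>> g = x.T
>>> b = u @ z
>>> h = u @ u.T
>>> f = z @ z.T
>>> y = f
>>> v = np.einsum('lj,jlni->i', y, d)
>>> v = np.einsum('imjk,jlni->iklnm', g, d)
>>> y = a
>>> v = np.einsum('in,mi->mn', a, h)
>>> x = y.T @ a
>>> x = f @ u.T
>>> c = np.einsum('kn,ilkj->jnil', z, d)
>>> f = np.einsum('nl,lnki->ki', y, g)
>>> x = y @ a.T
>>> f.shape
(7, 17)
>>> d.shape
(7, 7, 7, 13)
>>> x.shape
(23, 23)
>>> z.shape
(7, 23)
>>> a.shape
(23, 13)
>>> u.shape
(23, 7)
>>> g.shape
(13, 23, 7, 17)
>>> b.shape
(23, 23)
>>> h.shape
(23, 23)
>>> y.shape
(23, 13)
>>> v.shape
(23, 13)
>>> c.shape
(13, 23, 7, 7)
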